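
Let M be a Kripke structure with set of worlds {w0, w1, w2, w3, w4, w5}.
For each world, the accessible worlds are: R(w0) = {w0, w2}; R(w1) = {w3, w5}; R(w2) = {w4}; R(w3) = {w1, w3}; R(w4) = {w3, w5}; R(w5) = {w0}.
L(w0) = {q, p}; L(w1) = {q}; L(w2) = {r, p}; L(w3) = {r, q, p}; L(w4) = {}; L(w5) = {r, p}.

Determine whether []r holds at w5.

No

At w5: []r requires r at every successor {w0}.
  r fails at w0, so []r is false at w5.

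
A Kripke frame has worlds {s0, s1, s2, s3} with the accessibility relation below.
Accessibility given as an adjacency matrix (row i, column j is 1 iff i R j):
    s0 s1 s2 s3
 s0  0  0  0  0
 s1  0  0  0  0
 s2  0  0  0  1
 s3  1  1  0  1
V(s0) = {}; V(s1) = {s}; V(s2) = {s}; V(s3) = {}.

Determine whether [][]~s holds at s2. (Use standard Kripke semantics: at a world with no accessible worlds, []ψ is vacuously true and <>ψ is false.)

No

Recall that []ψ holds at a world iff ψ holds at every accessible world, and <>ψ holds iff ψ holds at some accessible world.
At s2: [][]~s requires []~s at every successor {s3}.
  []~s fails at s3, so [][]~s is false at s2.
    At s3: []~s requires ~s at every successor {s0, s1, s3}.
      ~s fails at s1, so []~s is false at s3.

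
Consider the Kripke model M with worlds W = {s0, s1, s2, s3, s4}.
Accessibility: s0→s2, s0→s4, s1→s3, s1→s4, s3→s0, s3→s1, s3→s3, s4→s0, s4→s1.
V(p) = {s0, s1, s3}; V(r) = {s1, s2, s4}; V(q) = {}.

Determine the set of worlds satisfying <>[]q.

s0

Let φ = <>[]q. Evaluate φ at each world:
  s0 (successors {s2, s4}): φ is true.
  s1 (successors {s3, s4}): φ is false.
  s2 (successors ∅): φ is false.
  s3 (successors {s0, s1, s3}): φ is false.
  s4 (successors {s0, s1}): φ is false.
For instance, at s1:
  At s1: <>[]q requires []q at some successor in {s3, s4}.
    At s3: []q is false.
    At s4: []q is false.
  So <>[]q is false at s1.
Satisfying worlds: {s0}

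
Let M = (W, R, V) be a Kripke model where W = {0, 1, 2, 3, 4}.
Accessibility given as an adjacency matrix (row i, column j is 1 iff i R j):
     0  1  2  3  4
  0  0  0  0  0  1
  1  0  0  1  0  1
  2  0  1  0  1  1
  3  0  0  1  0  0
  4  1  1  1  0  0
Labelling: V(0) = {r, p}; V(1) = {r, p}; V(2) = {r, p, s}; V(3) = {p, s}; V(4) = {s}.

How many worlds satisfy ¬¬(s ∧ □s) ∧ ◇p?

1

Let φ = ¬¬(s ∧ □s) ∧ ◇p. Evaluate φ at each world:
  0 (successors {4}): φ is false.
  1 (successors {2, 4}): φ is false.
  2 (successors {1, 3, 4}): φ is false.
  3 (successors {2}): φ is true.
  4 (successors {0, 1, 2}): φ is false.
For instance, at 3:
  At 3: ¬¬(s ∧ □s) is true, ◇p is true, so ¬¬(s ∧ □s) ∧ ◇p is true.
    At 3: ¬(s ∧ □s) is false, so ¬¬(s ∧ □s) is true.
      At 3: s ∧ □s is true, so ¬(s ∧ □s) is false.
    At 3: ◇p requires p at some successor in {2}.
      p holds at 2, so ◇p is true at 3.
Satisfying worlds: {3}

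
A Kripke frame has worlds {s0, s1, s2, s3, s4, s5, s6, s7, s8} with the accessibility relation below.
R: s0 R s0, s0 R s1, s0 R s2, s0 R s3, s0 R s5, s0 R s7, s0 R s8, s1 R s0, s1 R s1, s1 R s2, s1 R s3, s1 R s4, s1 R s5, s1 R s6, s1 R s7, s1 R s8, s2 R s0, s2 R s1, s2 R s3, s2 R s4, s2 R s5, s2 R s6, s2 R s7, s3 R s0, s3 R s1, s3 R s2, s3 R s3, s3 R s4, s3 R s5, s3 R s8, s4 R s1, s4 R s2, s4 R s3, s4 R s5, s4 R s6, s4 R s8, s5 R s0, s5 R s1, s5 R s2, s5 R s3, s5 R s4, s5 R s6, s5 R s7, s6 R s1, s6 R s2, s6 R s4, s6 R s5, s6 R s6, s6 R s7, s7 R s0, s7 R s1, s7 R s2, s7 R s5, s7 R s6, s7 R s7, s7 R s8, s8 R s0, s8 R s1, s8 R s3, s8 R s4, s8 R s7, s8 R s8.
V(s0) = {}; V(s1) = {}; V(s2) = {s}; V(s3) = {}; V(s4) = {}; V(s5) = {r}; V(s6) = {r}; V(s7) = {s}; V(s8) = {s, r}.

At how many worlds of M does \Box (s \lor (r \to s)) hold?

Let φ = \Box (s \lor (r \to s)). Evaluate φ at each world:
  s0 (successors {s0, s1, s2, s3, s5, s7, s8}): φ is false.
  s1 (successors {s0, s1, s2, s3, s4, s5, s6, s7, s8}): φ is false.
  s2 (successors {s0, s1, s3, s4, s5, s6, s7}): φ is false.
  s3 (successors {s0, s1, s2, s3, s4, s5, s8}): φ is false.
  s4 (successors {s1, s2, s3, s5, s6, s8}): φ is false.
  s5 (successors {s0, s1, s2, s3, s4, s6, s7}): φ is false.
  s6 (successors {s1, s2, s4, s5, s6, s7}): φ is false.
  s7 (successors {s0, s1, s2, s5, s6, s7, s8}): φ is false.
  s8 (successors {s0, s1, s3, s4, s7, s8}): φ is true.
For instance, at s1:
  At s1: \Box (s \lor (r \to s)) requires s \lor (r \to s) at every successor {s0, s1, s2, s3, s4, s5, s6, s7, s8}.
    s \lor (r \to s) fails at s5, so \Box (s \lor (r \to s)) is false at s1.
Satisfying worlds: {s8}

1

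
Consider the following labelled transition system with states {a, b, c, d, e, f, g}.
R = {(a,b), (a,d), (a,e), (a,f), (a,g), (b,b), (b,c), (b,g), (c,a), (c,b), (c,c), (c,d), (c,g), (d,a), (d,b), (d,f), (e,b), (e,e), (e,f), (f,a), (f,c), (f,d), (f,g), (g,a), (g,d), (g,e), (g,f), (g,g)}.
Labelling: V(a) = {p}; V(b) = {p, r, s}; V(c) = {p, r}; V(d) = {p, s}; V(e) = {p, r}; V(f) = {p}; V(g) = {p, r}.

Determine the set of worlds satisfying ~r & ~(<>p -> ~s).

d

Let φ = ~r & ~(<>p -> ~s). Evaluate φ at each world:
  a (successors {b, d, e, f, g}): φ is false.
  b (successors {b, c, g}): φ is false.
  c (successors {a, b, c, d, g}): φ is false.
  d (successors {a, b, f}): φ is true.
  e (successors {b, e, f}): φ is false.
  f (successors {a, c, d, g}): φ is false.
  g (successors {a, d, e, f, g}): φ is false.
For instance, at g:
  At g: ~r is false, ~(<>p -> ~s) is false, so ~r & ~(<>p -> ~s) is false.
    At g: <>p -> ~s is true, so ~(<>p -> ~s) is false.
      At g: <>p is true, ~s is true, so <>p -> ~s is true.
Satisfying worlds: {d}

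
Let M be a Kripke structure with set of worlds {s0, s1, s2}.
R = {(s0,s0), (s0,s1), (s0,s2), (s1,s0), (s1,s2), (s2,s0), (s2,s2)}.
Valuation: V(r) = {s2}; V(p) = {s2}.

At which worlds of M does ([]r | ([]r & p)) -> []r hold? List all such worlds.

s0, s1, s2

Let φ = ([]r | ([]r & p)) -> []r. Evaluate φ at each world:
  s0 (successors {s0, s1, s2}): φ is true.
  s1 (successors {s0, s2}): φ is true.
  s2 (successors {s0, s2}): φ is true.
For instance, at s1:
  At s1: []r | ([]r & p) is false, []r is false, so ([]r | ([]r & p)) -> []r is true.
    At s1: []r is false, []r & p is false, so []r | ([]r & p) is false.
      At s1: []r requires r at every successor {s0, s2}.
        r fails at s0, so []r is false at s1.
      At s1: []r is false, p is false, so []r & p is false.
    At s1: []r requires r at every successor {s0, s2}.
      r fails at s0, so []r is false at s1.
Satisfying worlds: {s0, s1, s2}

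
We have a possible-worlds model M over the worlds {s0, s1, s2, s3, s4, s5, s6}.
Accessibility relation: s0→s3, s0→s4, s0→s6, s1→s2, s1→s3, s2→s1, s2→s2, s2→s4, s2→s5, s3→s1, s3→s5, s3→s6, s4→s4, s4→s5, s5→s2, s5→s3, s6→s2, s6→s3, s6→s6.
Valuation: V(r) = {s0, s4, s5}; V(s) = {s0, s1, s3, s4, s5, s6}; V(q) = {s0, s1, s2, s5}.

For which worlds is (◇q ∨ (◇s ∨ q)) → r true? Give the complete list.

Let φ = (◇q ∨ (◇s ∨ q)) → r. Evaluate φ at each world:
  s0 (successors {s3, s4, s6}): φ is true.
  s1 (successors {s2, s3}): φ is false.
  s2 (successors {s1, s2, s4, s5}): φ is false.
  s3 (successors {s1, s5, s6}): φ is false.
  s4 (successors {s4, s5}): φ is true.
  s5 (successors {s2, s3}): φ is true.
  s6 (successors {s2, s3, s6}): φ is false.
For instance, at s0:
  At s0: ◇q ∨ (◇s ∨ q) is true, r is true, so (◇q ∨ (◇s ∨ q)) → r is true.
    At s0: ◇q is false, ◇s ∨ q is true, so ◇q ∨ (◇s ∨ q) is true.
      At s0: ◇q requires q at some successor in {s3, s4, s6}.
        At s3: q is false.
        At s4: q is false.
        At s6: q is false.
      So ◇q is false at s0.
      At s0: ◇s is true, q is true, so ◇s ∨ q is true.
Satisfying worlds: {s0, s4, s5}

s0, s4, s5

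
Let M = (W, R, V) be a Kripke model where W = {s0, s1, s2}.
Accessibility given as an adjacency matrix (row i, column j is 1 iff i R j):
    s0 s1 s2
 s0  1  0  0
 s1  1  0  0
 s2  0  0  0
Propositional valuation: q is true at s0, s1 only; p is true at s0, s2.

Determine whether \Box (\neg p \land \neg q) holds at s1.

At s1: \Box (\neg p \land \neg q) requires \neg p \land \neg q at every successor {s0}.
  \neg p \land \neg q fails at s0, so \Box (\neg p \land \neg q) is false at s1.

No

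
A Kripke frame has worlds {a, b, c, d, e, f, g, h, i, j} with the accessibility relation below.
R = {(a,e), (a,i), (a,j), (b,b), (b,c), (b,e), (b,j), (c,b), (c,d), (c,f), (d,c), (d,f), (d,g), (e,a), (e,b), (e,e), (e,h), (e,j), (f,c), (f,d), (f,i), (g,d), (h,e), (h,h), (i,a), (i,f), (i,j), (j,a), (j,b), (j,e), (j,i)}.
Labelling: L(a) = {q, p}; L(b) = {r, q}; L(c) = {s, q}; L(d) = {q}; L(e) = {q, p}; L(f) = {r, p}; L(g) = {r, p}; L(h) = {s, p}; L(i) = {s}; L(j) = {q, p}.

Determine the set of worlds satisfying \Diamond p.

a, b, c, d, e, h, i, j

Let φ = \Diamond p. Evaluate φ at each world:
  a (successors {e, i, j}): φ is true.
  b (successors {b, c, e, j}): φ is true.
  c (successors {b, d, f}): φ is true.
  d (successors {c, f, g}): φ is true.
  e (successors {a, b, e, h, j}): φ is true.
  f (successors {c, d, i}): φ is false.
  g (successors {d}): φ is false.
  h (successors {e, h}): φ is true.
  i (successors {a, f, j}): φ is true.
  j (successors {a, b, e, i}): φ is true.
For instance, at c:
  At c: \Diamond p requires p at some successor in {b, d, f}.
    p holds at f, so \Diamond p is true at c.
Satisfying worlds: {a, b, c, d, e, h, i, j}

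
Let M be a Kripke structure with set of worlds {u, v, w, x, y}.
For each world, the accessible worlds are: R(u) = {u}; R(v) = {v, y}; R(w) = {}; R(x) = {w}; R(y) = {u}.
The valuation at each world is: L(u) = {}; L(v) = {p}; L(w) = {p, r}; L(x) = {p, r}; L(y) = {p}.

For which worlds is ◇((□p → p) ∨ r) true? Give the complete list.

Let φ = ◇((□p → p) ∨ r). Evaluate φ at each world:
  u (successors {u}): φ is true.
  v (successors {v, y}): φ is true.
  w (successors ∅): φ is false.
  x (successors {w}): φ is true.
  y (successors {u}): φ is true.
For instance, at v:
  At v: ◇((□p → p) ∨ r) requires (□p → p) ∨ r at some successor in {v, y}.
    (□p → p) ∨ r holds at v, so ◇((□p → p) ∨ r) is true at v.
      At v: □p → p is true, r is false, so (□p → p) ∨ r is true.
Satisfying worlds: {u, v, x, y}

u, v, x, y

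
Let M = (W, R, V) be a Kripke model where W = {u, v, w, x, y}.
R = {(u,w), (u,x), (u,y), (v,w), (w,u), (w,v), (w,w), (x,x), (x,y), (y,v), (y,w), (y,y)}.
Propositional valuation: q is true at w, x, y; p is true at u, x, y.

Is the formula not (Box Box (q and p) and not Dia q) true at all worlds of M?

Yes

Let φ = not (Box Box (q and p) and not Dia q). Evaluate φ at each world:
  u (successors {w, x, y}): φ is true.
  v (successors {w}): φ is true.
  w (successors {u, v, w}): φ is true.
  x (successors {x, y}): φ is true.
  y (successors {v, w, y}): φ is true.
For instance, at y:
  At y: Box Box (q and p) and not Dia q is false, so not (Box Box (q and p) and not Dia q) is true.
    At y: Box Box (q and p) is false, not Dia q is false, so Box Box (q and p) and not Dia q is false.
      At y: Box Box (q and p) requires Box (q and p) at every successor {v, w, y}.
        Box (q and p) fails at v, so Box Box (q and p) is false at y.
      At y: Dia q is true, so not Dia q is false.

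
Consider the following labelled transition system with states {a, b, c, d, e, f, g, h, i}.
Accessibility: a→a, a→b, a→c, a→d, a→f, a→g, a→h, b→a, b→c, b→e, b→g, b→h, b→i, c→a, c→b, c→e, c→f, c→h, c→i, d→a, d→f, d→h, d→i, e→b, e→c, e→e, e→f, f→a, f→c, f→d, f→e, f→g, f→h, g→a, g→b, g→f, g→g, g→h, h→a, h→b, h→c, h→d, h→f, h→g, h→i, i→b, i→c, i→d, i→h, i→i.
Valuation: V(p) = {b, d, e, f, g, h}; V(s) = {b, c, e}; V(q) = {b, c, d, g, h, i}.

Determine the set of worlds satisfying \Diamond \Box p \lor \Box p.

none

Let φ = \Diamond \Box p \lor \Box p. Evaluate φ at each world:
  a (successors {a, b, c, d, f, g, h}): φ is false.
  b (successors {a, c, e, g, h, i}): φ is false.
  c (successors {a, b, e, f, h, i}): φ is false.
  d (successors {a, f, h, i}): φ is false.
  e (successors {b, c, e, f}): φ is false.
  f (successors {a, c, d, e, g, h}): φ is false.
  g (successors {a, b, f, g, h}): φ is false.
  h (successors {a, b, c, d, f, g, i}): φ is false.
  i (successors {b, c, d, h, i}): φ is false.
For instance, at g:
  At g: \Diamond \Box p is false, \Box p is false, so \Diamond \Box p \lor \Box p is false.
    At g: \Diamond \Box p requires \Box p at some successor in {a, b, f, g, h}.
      At a: \Box p is false.
      At b: \Box p is false.
      At f: \Box p is false.
      At g: \Box p is false.
      At h: \Box p is false.
    So \Diamond \Box p is false at g.
    At g: \Box p requires p at every successor {a, b, f, g, h}.
      p fails at a, so \Box p is false at g.
Satisfying worlds: none.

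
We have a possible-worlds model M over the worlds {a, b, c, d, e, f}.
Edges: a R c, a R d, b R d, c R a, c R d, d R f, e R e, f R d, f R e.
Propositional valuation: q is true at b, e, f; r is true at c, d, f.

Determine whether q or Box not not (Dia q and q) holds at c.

At c: q is false, Box not not (Dia q and q) is false, so q or Box not not (Dia q and q) is false.
  At c: Box not not (Dia q and q) requires not not (Dia q and q) at every successor {a, d}.
    not not (Dia q and q) fails at a, so Box not not (Dia q and q) is false at c.
      At a: not (Dia q and q) is true, so not not (Dia q and q) is false.

No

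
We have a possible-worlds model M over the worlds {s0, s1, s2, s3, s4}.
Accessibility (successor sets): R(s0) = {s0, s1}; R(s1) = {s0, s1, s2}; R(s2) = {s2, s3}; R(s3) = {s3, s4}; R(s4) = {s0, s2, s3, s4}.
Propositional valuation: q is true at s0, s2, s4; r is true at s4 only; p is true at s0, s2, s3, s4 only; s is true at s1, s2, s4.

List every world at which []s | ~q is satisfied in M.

Recall that []ψ holds at a world iff ψ holds at every accessible world, and <>ψ holds iff ψ holds at some accessible world.
Let φ = []s | ~q. Evaluate φ at each world:
  s0 (successors {s0, s1}): φ is false.
  s1 (successors {s0, s1, s2}): φ is true.
  s2 (successors {s2, s3}): φ is false.
  s3 (successors {s3, s4}): φ is true.
  s4 (successors {s0, s2, s3, s4}): φ is false.
For instance, at s0:
  At s0: []s is false, ~q is false, so []s | ~q is false.
    At s0: []s requires s at every successor {s0, s1}.
      s fails at s0, so []s is false at s0.
Satisfying worlds: {s1, s3}

s1, s3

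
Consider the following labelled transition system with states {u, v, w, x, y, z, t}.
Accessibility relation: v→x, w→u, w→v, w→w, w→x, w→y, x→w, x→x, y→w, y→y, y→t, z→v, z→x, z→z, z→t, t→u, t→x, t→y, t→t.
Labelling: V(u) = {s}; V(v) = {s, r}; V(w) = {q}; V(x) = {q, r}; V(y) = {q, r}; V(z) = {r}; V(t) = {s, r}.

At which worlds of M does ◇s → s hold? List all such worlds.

Let φ = ◇s → s. Evaluate φ at each world:
  u (successors ∅): φ is true.
  v (successors {x}): φ is true.
  w (successors {u, v, w, x, y}): φ is false.
  x (successors {w, x}): φ is true.
  y (successors {w, y, t}): φ is false.
  z (successors {v, x, z, t}): φ is false.
  t (successors {u, x, y, t}): φ is true.
For instance, at z:
  At z: ◇s is true, s is false, so ◇s → s is false.
    At z: ◇s requires s at some successor in {v, x, z, t}.
      s holds at v, so ◇s is true at z.
Satisfying worlds: {u, v, x, t}

u, v, x, t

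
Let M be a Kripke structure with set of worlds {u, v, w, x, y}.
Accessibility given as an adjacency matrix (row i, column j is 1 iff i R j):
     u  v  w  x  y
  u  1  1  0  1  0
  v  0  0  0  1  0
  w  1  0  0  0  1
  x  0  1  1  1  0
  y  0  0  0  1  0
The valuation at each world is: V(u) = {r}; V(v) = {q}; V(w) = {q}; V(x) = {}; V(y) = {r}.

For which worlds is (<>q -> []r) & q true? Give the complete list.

Let φ = (<>q -> []r) & q. Evaluate φ at each world:
  u (successors {u, v, x}): φ is false.
  v (successors {x}): φ is true.
  w (successors {u, y}): φ is true.
  x (successors {v, w, x}): φ is false.
  y (successors {x}): φ is false.
For instance, at v:
  At v: <>q -> []r is true, q is true, so (<>q -> []r) & q is true.
    At v: <>q is false, []r is false, so <>q -> []r is true.
      At v: <>q requires q at some successor in {x}.
        At x: q is false.
      So <>q is false at v.
      At v: []r requires r at every successor {x}.
        r fails at x, so []r is false at v.
Satisfying worlds: {v, w}

v, w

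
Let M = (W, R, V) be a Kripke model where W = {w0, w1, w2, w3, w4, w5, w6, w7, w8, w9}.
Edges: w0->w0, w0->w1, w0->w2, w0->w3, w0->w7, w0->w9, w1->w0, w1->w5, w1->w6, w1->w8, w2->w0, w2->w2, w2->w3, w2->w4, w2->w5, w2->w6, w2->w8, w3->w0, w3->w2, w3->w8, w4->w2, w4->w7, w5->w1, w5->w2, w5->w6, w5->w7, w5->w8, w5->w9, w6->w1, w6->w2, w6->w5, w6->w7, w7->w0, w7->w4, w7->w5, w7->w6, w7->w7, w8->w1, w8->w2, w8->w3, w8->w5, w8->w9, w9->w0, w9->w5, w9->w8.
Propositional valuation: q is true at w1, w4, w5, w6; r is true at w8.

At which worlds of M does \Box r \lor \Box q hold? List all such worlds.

Let φ = \Box r \lor \Box q. Evaluate φ at each world:
  w0 (successors {w0, w1, w2, w3, w7, w9}): φ is false.
  w1 (successors {w0, w5, w6, w8}): φ is false.
  w2 (successors {w0, w2, w3, w4, w5, w6, w8}): φ is false.
  w3 (successors {w0, w2, w8}): φ is false.
  w4 (successors {w2, w7}): φ is false.
  w5 (successors {w1, w2, w6, w7, w8, w9}): φ is false.
  w6 (successors {w1, w2, w5, w7}): φ is false.
  w7 (successors {w0, w4, w5, w6, w7}): φ is false.
  w8 (successors {w1, w2, w3, w5, w9}): φ is false.
  w9 (successors {w0, w5, w8}): φ is false.
For instance, at w3:
  At w3: \Box r is false, \Box q is false, so \Box r \lor \Box q is false.
    At w3: \Box r requires r at every successor {w0, w2, w8}.
      r fails at w0, so \Box r is false at w3.
    At w3: \Box q requires q at every successor {w0, w2, w8}.
      q fails at w0, so \Box q is false at w3.
Satisfying worlds: none.

none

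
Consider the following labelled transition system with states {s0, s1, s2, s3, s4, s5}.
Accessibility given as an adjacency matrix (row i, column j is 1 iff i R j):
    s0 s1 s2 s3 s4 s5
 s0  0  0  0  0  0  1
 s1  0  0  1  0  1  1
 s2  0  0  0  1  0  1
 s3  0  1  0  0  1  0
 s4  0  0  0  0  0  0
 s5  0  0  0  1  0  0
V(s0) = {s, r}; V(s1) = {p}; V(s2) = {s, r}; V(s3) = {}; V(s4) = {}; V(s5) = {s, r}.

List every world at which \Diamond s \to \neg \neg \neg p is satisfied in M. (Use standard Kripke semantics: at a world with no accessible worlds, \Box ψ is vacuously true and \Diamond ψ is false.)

Let φ = \Diamond s \to \neg \neg \neg p. Evaluate φ at each world:
  s0 (successors {s5}): φ is true.
  s1 (successors {s2, s4, s5}): φ is false.
  s2 (successors {s3, s5}): φ is true.
  s3 (successors {s1, s4}): φ is true.
  s4 (successors ∅): φ is true.
  s5 (successors {s3}): φ is true.
For instance, at s5:
  At s5: \Diamond s is false, \neg \neg \neg p is true, so \Diamond s \to \neg \neg \neg p is true.
    At s5: \Diamond s requires s at some successor in {s3}.
      At s3: s is false.
    So \Diamond s is false at s5.
Satisfying worlds: {s0, s2, s3, s4, s5}

s0, s2, s3, s4, s5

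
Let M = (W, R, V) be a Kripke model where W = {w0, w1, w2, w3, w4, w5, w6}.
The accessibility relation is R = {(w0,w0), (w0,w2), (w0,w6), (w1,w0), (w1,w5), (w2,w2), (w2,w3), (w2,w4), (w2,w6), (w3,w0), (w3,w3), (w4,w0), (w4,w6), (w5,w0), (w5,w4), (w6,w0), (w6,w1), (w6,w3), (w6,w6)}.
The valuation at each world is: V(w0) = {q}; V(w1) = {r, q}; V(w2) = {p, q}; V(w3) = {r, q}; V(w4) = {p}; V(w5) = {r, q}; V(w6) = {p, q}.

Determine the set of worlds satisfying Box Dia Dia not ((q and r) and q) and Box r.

Let φ = Box Dia Dia not ((q and r) and q) and Box r. Evaluate φ at each world:
  w0 (successors {w0, w2, w6}): φ is false.
  w1 (successors {w0, w5}): φ is false.
  w2 (successors {w2, w3, w4, w6}): φ is false.
  w3 (successors {w0, w3}): φ is false.
  w4 (successors {w0, w6}): φ is false.
  w5 (successors {w0, w4}): φ is false.
  w6 (successors {w0, w1, w3, w6}): φ is false.
For instance, at w2:
  At w2: Box Dia Dia not ((q and r) and q) is true, Box r is false, so Box Dia Dia not ((q and r) and q) and Box r is false.
    At w2: Box Dia Dia not ((q and r) and q) requires Dia Dia not ((q and r) and q) at every successor {w2, w3, w4, w6}.
      At w2: Dia Dia not ((q and r) and q) is true.
      At w3: Dia Dia not ((q and r) and q) is true.
      At w4: Dia Dia not ((q and r) and q) is true.
      At w6: Dia Dia not ((q and r) and q) is true.
    So Box Dia Dia not ((q and r) and q) is true at w2.
    At w2: Box r requires r at every successor {w2, w3, w4, w6}.
      r fails at w2, so Box r is false at w2.
Satisfying worlds: none.

none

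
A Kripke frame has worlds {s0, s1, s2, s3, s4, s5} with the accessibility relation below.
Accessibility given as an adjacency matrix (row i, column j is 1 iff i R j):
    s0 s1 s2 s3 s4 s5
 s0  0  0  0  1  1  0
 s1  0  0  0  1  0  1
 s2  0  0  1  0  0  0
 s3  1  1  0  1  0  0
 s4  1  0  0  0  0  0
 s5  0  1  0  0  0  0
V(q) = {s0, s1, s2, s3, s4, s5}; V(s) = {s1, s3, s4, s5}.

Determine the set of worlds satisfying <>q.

Recall that <>ψ holds at a world iff ψ holds at some accessible world.
Let φ = <>q. Evaluate φ at each world:
  s0 (successors {s3, s4}): φ is true.
  s1 (successors {s3, s5}): φ is true.
  s2 (successors {s2}): φ is true.
  s3 (successors {s0, s1, s3}): φ is true.
  s4 (successors {s0}): φ is true.
  s5 (successors {s1}): φ is true.
For instance, at s3:
  At s3: <>q requires q at some successor in {s0, s1, s3}.
    q holds at s0, so <>q is true at s3.
Satisfying worlds: {s0, s1, s2, s3, s4, s5}

s0, s1, s2, s3, s4, s5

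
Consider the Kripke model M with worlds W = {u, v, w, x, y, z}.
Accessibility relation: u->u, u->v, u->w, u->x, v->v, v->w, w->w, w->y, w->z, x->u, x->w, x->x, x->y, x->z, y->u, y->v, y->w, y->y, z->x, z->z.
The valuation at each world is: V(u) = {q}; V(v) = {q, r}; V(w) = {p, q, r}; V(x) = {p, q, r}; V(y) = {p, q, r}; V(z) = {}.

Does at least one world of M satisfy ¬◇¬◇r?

Yes

Let φ = ¬◇¬◇r. Evaluate φ at each world:
  u (successors {u, v, w, x}): φ is true.
  v (successors {v, w}): φ is true.
  w (successors {w, y, z}): φ is true.
  x (successors {u, w, x, y, z}): φ is true.
  y (successors {u, v, w, y}): φ is true.
  z (successors {x, z}): φ is true.
Detail at u (witness):
  At u: ◇¬◇r is false, so ¬◇¬◇r is true.
    At u: ◇¬◇r requires ¬◇r at some successor in {u, v, w, x}.
      At u: ¬◇r is false.
      At v: ¬◇r is false.
      At w: ¬◇r is false.
      At x: ¬◇r is false.
    So ◇¬◇r is false at u.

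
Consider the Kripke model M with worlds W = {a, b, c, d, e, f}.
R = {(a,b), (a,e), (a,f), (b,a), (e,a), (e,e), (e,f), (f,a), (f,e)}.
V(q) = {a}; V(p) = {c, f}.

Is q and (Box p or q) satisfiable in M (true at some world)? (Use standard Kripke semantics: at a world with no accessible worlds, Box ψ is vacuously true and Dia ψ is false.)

Let φ = q and (Box p or q). Evaluate φ at each world:
  a (successors {b, e, f}): φ is true.
  b (successors {a}): φ is false.
  c (successors ∅): φ is false.
  d (successors ∅): φ is false.
  e (successors {a, e, f}): φ is false.
  f (successors {a, e}): φ is false.
Detail at a (witness):
  At a: q is true, Box p or q is true, so q and (Box p or q) is true.
    At a: Box p is false, q is true, so Box p or q is true.
      At a: Box p requires p at every successor {b, e, f}.
        p fails at b, so Box p is false at a.

Yes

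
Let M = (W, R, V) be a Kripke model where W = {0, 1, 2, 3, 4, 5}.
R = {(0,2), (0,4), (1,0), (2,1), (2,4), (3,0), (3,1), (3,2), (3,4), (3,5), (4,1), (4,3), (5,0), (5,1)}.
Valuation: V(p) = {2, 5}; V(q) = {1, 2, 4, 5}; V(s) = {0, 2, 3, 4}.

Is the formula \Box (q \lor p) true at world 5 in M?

No

At 5: \Box (q \lor p) requires q \lor p at every successor {0, 1}.
  q \lor p fails at 0, so \Box (q \lor p) is false at 5.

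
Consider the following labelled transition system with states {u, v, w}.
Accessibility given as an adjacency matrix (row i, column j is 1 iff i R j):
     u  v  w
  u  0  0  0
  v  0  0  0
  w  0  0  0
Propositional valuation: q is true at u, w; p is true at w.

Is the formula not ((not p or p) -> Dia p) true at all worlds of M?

Let φ = not ((not p or p) -> Dia p). Evaluate φ at each world:
  u (successors ∅): φ is true.
  v (successors ∅): φ is true.
  w (successors ∅): φ is true.
For instance, at v:
  At v: (not p or p) -> Dia p is false, so not ((not p or p) -> Dia p) is true.
    At v: not p or p is true, Dia p is false, so (not p or p) -> Dia p is false.
      At v: no accessible worlds, so Dia p is false.

Yes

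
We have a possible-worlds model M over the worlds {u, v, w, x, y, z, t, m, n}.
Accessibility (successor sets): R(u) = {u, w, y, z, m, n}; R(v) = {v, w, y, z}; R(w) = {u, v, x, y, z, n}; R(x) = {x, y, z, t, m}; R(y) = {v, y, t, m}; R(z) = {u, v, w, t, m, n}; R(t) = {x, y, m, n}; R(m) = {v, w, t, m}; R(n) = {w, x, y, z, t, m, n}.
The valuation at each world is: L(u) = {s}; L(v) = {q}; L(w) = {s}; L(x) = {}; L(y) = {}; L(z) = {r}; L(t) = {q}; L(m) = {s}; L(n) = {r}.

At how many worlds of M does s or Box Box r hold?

3

Recall that Box ψ holds at a world iff ψ holds at every accessible world, and Dia ψ holds iff ψ holds at some accessible world.
Let φ = s or Box Box r. Evaluate φ at each world:
  u (successors {u, w, y, z, m, n}): φ is true.
  v (successors {v, w, y, z}): φ is false.
  w (successors {u, v, x, y, z, n}): φ is true.
  x (successors {x, y, z, t, m}): φ is false.
  y (successors {v, y, t, m}): φ is false.
  z (successors {u, v, w, t, m, n}): φ is false.
  t (successors {x, y, m, n}): φ is false.
  m (successors {v, w, t, m}): φ is true.
  n (successors {w, x, y, z, t, m, n}): φ is false.
For instance, at v:
  At v: s is false, Box Box r is false, so s or Box Box r is false.
    At v: Box Box r requires Box r at every successor {v, w, y, z}.
      Box r fails at v, so Box Box r is false at v.
Satisfying worlds: {u, w, m}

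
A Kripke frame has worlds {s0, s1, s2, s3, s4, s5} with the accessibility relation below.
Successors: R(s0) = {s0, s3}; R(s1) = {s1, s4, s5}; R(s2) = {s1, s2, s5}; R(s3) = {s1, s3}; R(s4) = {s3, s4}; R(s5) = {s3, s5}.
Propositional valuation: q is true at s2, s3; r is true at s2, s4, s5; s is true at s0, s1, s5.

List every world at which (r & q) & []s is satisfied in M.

none

Let φ = (r & q) & []s. Evaluate φ at each world:
  s0 (successors {s0, s3}): φ is false.
  s1 (successors {s1, s4, s5}): φ is false.
  s2 (successors {s1, s2, s5}): φ is false.
  s3 (successors {s1, s3}): φ is false.
  s4 (successors {s3, s4}): φ is false.
  s5 (successors {s3, s5}): φ is false.
For instance, at s3:
  At s3: r & q is false, []s is false, so (r & q) & []s is false.
    At s3: []s requires s at every successor {s1, s3}.
      s fails at s3, so []s is false at s3.
Satisfying worlds: none.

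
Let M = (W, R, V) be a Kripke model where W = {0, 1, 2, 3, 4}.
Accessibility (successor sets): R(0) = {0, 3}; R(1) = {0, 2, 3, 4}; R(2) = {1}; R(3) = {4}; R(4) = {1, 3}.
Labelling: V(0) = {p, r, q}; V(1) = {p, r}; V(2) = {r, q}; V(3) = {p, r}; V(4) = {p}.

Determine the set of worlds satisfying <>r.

Let φ = <>r. Evaluate φ at each world:
  0 (successors {0, 3}): φ is true.
  1 (successors {0, 2, 3, 4}): φ is true.
  2 (successors {1}): φ is true.
  3 (successors {4}): φ is false.
  4 (successors {1, 3}): φ is true.
For instance, at 1:
  At 1: <>r requires r at some successor in {0, 2, 3, 4}.
    r holds at 0, so <>r is true at 1.
Satisfying worlds: {0, 1, 2, 4}

0, 1, 2, 4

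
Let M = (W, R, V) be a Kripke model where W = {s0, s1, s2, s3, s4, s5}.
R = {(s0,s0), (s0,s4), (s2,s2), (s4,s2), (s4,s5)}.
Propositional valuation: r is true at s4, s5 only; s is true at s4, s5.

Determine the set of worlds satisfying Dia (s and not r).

none

Let φ = Dia (s and not r). Evaluate φ at each world:
  s0 (successors {s0, s4}): φ is false.
  s1 (successors ∅): φ is false.
  s2 (successors {s2}): φ is false.
  s3 (successors ∅): φ is false.
  s4 (successors {s2, s5}): φ is false.
  s5 (successors ∅): φ is false.
For instance, at s0:
  At s0: Dia (s and not r) requires s and not r at some successor in {s0, s4}.
    At s0: s and not r is false.
    At s4: s and not r is false.
  So Dia (s and not r) is false at s0.
Satisfying worlds: none.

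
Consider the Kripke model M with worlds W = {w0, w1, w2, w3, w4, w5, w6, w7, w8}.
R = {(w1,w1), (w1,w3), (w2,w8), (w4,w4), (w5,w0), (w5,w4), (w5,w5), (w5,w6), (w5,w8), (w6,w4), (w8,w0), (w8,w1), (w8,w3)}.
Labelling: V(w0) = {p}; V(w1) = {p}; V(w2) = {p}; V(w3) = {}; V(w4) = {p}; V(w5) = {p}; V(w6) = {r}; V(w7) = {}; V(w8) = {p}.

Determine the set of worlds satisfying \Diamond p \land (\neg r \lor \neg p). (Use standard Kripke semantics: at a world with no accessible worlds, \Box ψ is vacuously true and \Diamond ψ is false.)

Recall that \Diamond ψ holds at a world iff ψ holds at some accessible world.
Let φ = \Diamond p \land (\neg r \lor \neg p). Evaluate φ at each world:
  w0 (successors ∅): φ is false.
  w1 (successors {w1, w3}): φ is true.
  w2 (successors {w8}): φ is true.
  w3 (successors ∅): φ is false.
  w4 (successors {w4}): φ is true.
  w5 (successors {w0, w4, w5, w6, w8}): φ is true.
  w6 (successors {w4}): φ is true.
  w7 (successors ∅): φ is false.
  w8 (successors {w0, w1, w3}): φ is true.
For instance, at w4:
  At w4: \Diamond p is true, \neg r \lor \neg p is true, so \Diamond p \land (\neg r \lor \neg p) is true.
    At w4: \Diamond p requires p at some successor in {w4}.
      p holds at w4, so \Diamond p is true at w4.
Satisfying worlds: {w1, w2, w4, w5, w6, w8}

w1, w2, w4, w5, w6, w8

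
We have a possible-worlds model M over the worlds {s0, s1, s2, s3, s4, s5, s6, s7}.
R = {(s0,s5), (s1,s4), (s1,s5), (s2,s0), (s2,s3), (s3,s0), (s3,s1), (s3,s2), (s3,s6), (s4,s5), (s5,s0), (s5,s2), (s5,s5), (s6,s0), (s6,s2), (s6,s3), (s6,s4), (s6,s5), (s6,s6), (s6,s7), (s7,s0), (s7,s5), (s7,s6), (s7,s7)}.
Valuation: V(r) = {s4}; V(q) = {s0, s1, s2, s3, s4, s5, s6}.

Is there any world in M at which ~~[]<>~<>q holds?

No

Let φ = ~~[]<>~<>q. Evaluate φ at each world:
  s0 (successors {s5}): φ is false.
  s1 (successors {s4, s5}): φ is false.
  s2 (successors {s0, s3}): φ is false.
  s3 (successors {s0, s1, s2, s6}): φ is false.
  s4 (successors {s5}): φ is false.
  s5 (successors {s0, s2, s5}): φ is false.
  s6 (successors {s0, s2, s3, s4, s5, s6, s7}): φ is false.
  s7 (successors {s0, s5, s6, s7}): φ is false.
For instance, at s3:
  At s3: ~[]<>~<>q is true, so ~~[]<>~<>q is false.
    At s3: []<>~<>q is false, so ~[]<>~<>q is true.
      At s3: []<>~<>q requires <>~<>q at every successor {s0, s1, s2, s6}.
        <>~<>q fails at s0, so []<>~<>q is false at s3.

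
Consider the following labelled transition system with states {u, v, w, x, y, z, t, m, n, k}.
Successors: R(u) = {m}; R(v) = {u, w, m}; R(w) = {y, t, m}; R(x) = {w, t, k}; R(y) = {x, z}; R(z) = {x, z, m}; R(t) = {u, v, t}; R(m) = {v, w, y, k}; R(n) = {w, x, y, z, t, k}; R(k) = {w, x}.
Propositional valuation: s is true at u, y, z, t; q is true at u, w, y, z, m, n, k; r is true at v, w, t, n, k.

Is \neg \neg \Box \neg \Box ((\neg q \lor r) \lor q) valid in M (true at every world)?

No

Let φ = \neg \neg \Box \neg \Box ((\neg q \lor r) \lor q). Evaluate φ at each world:
  u (successors {m}): φ is false.
  v (successors {u, w, m}): φ is false.
  w (successors {y, t, m}): φ is false.
  x (successors {w, t, k}): φ is false.
  y (successors {x, z}): φ is false.
  z (successors {x, z, m}): φ is false.
  t (successors {u, v, t}): φ is false.
  m (successors {v, w, y, k}): φ is false.
  n (successors {w, x, y, z, t, k}): φ is false.
  k (successors {w, x}): φ is false.
Detail at u (counterexample):
  At u: \neg \Box \neg \Box ((\neg q \lor r) \lor q) is true, so \neg \neg \Box \neg \Box ((\neg q \lor r) \lor q) is false.
    At u: \Box \neg \Box ((\neg q \lor r) \lor q) is false, so \neg \Box \neg \Box ((\neg q \lor r) \lor q) is true.
      At u: \Box \neg \Box ((\neg q \lor r) \lor q) requires \neg \Box ((\neg q \lor r) \lor q) at every successor {m}.
        \neg \Box ((\neg q \lor r) \lor q) fails at m, so \Box \neg \Box ((\neg q \lor r) \lor q) is false at u.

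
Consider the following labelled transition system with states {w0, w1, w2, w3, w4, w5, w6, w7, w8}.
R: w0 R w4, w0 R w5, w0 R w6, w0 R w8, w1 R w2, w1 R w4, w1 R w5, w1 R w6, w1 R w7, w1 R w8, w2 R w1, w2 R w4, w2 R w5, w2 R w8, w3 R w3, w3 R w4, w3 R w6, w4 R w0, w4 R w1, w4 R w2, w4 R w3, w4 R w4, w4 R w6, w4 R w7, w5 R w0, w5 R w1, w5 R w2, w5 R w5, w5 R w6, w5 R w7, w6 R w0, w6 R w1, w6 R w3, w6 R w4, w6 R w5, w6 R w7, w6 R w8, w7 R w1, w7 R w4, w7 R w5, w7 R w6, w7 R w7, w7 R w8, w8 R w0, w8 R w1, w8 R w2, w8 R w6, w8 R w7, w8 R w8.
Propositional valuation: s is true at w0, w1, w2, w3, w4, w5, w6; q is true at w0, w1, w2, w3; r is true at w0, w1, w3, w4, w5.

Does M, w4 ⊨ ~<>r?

No

At w4: <>r is true, so ~<>r is false.
  At w4: <>r requires r at some successor in {w0, w1, w2, w3, w4, w6, w7}.
    r holds at w0, so <>r is true at w4.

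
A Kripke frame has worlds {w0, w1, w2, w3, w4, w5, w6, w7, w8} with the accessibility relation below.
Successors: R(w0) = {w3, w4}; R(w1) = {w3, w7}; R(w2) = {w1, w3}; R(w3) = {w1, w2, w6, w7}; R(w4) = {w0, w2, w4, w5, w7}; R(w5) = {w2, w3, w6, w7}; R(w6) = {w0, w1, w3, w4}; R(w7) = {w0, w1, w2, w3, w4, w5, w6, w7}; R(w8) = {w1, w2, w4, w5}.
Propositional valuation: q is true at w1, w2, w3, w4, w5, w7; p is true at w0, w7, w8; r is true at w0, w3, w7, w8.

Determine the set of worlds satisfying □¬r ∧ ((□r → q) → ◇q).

Let φ = □¬r ∧ ((□r → q) → ◇q). Evaluate φ at each world:
  w0 (successors {w3, w4}): φ is false.
  w1 (successors {w3, w7}): φ is false.
  w2 (successors {w1, w3}): φ is false.
  w3 (successors {w1, w2, w6, w7}): φ is false.
  w4 (successors {w0, w2, w4, w5, w7}): φ is false.
  w5 (successors {w2, w3, w6, w7}): φ is false.
  w6 (successors {w0, w1, w3, w4}): φ is false.
  w7 (successors {w0, w1, w2, w3, w4, w5, w6, w7}): φ is false.
  w8 (successors {w1, w2, w4, w5}): φ is true.
For instance, at w4:
  At w4: □¬r is false, (□r → q) → ◇q is true, so □¬r ∧ ((□r → q) → ◇q) is false.
    At w4: □¬r requires ¬r at every successor {w0, w2, w4, w5, w7}.
      ¬r fails at w0, so □¬r is false at w4.
    At w4: □r → q is true, ◇q is true, so (□r → q) → ◇q is true.
      At w4: □r is false, q is true, so □r → q is true.
      At w4: ◇q requires q at some successor in {w0, w2, w4, w5, w7}.
        q holds at w2, so ◇q is true at w4.
Satisfying worlds: {w8}

w8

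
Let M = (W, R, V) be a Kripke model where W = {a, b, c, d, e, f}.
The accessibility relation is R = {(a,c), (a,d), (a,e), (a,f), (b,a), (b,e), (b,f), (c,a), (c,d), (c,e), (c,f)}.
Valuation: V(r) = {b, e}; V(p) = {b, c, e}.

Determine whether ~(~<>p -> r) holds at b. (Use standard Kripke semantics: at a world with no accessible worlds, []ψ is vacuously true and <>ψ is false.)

No

At b: ~<>p -> r is true, so ~(~<>p -> r) is false.
  At b: ~<>p is false, r is true, so ~<>p -> r is true.
    At b: <>p is true, so ~<>p is false.
      At b: <>p requires p at some successor in {a, e, f}.
        p holds at e, so <>p is true at b.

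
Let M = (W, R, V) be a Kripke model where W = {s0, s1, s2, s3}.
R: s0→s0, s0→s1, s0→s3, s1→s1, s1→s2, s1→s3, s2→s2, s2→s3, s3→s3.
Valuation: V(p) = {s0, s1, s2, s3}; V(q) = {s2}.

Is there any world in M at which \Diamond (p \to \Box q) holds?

Recall that \Box ψ holds at a world iff ψ holds at every accessible world, and \Diamond ψ holds iff ψ holds at some accessible world.
Let φ = \Diamond (p \to \Box q). Evaluate φ at each world:
  s0 (successors {s0, s1, s3}): φ is false.
  s1 (successors {s1, s2, s3}): φ is false.
  s2 (successors {s2, s3}): φ is false.
  s3 (successors {s3}): φ is false.
For instance, at s1:
  At s1: \Diamond (p \to \Box q) requires p \to \Box q at some successor in {s1, s2, s3}.
    At s1: p \to \Box q is false.
    At s2: p \to \Box q is false.
    At s3: p \to \Box q is false.
  So \Diamond (p \to \Box q) is false at s1.

No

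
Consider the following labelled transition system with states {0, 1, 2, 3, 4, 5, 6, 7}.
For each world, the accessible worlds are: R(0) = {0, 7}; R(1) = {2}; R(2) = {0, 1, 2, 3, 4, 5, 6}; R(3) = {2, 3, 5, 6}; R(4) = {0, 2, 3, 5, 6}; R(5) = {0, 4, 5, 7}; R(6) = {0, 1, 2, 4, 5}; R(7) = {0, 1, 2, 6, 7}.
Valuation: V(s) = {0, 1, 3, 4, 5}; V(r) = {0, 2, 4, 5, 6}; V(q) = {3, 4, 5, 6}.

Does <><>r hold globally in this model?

Let φ = <><>r. Evaluate φ at each world:
  0 (successors {0, 7}): φ is true.
  1 (successors {2}): φ is true.
  2 (successors {0, 1, 2, 3, 4, 5, 6}): φ is true.
  3 (successors {2, 3, 5, 6}): φ is true.
  4 (successors {0, 2, 3, 5, 6}): φ is true.
  5 (successors {0, 4, 5, 7}): φ is true.
  6 (successors {0, 1, 2, 4, 5}): φ is true.
  7 (successors {0, 1, 2, 6, 7}): φ is true.
For instance, at 7:
  At 7: <><>r requires <>r at some successor in {0, 1, 2, 6, 7}.
    <>r holds at 0, so <><>r is true at 7.
      At 0: <>r requires r at some successor in {0, 7}.
        r holds at 0, so <>r is true at 0.

Yes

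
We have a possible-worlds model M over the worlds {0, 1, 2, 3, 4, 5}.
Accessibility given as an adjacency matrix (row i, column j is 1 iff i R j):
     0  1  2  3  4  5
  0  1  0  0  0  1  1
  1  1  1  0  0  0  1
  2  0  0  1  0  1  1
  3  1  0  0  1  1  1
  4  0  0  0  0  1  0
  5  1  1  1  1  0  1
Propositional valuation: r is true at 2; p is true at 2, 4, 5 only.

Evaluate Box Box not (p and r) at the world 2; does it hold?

No

At 2: Box Box not (p and r) requires Box not (p and r) at every successor {2, 4, 5}.
  Box not (p and r) fails at 2, so Box Box not (p and r) is false at 2.
    At 2: Box not (p and r) requires not (p and r) at every successor {2, 4, 5}.
      not (p and r) fails at 2, so Box not (p and r) is false at 2.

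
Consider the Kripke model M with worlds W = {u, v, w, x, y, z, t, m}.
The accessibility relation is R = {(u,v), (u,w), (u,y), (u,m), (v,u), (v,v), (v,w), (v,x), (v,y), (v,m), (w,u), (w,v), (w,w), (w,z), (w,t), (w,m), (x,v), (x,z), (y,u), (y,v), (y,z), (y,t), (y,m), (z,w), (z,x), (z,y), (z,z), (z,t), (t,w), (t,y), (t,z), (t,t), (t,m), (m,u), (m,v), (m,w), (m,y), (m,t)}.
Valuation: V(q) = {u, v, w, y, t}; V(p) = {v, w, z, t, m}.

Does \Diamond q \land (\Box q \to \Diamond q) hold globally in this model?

Yes

Let φ = \Diamond q \land (\Box q \to \Diamond q). Evaluate φ at each world:
  u (successors {v, w, y, m}): φ is true.
  v (successors {u, v, w, x, y, m}): φ is true.
  w (successors {u, v, w, z, t, m}): φ is true.
  x (successors {v, z}): φ is true.
  y (successors {u, v, z, t, m}): φ is true.
  z (successors {w, x, y, z, t}): φ is true.
  t (successors {w, y, z, t, m}): φ is true.
  m (successors {u, v, w, y, t}): φ is true.
For instance, at v:
  At v: \Diamond q is true, \Box q \to \Diamond q is true, so \Diamond q \land (\Box q \to \Diamond q) is true.
    At v: \Diamond q requires q at some successor in {u, v, w, x, y, m}.
      q holds at u, so \Diamond q is true at v.
    At v: \Box q is false, \Diamond q is true, so \Box q \to \Diamond q is true.
      At v: \Box q requires q at every successor {u, v, w, x, y, m}.
        q fails at x, so \Box q is false at v.
      At v: \Diamond q requires q at some successor in {u, v, w, x, y, m}.
        q holds at u, so \Diamond q is true at v.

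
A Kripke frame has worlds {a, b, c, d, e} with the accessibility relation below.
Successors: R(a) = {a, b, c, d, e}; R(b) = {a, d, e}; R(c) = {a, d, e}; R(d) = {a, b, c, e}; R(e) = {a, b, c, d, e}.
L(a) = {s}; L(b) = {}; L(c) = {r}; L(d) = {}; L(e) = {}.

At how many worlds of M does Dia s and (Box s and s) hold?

Let φ = Dia s and (Box s and s). Evaluate φ at each world:
  a (successors {a, b, c, d, e}): φ is false.
  b (successors {a, d, e}): φ is false.
  c (successors {a, d, e}): φ is false.
  d (successors {a, b, c, e}): φ is false.
  e (successors {a, b, c, d, e}): φ is false.
For instance, at c:
  At c: Dia s is true, Box s and s is false, so Dia s and (Box s and s) is false.
    At c: Dia s requires s at some successor in {a, d, e}.
      s holds at a, so Dia s is true at c.
    At c: Box s is false, s is false, so Box s and s is false.
      At c: Box s requires s at every successor {a, d, e}.
        s fails at d, so Box s is false at c.
Satisfying worlds: none.

0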